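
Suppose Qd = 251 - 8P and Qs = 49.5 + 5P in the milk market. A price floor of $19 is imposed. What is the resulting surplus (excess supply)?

Equilibrium price would be P* = 15.5, so the floor at 19 binds.
At P = 19: Qd = 99, Qs = 144.5.
Surplus = 144.5 − 99 = 45.5.

Surplus = 45.5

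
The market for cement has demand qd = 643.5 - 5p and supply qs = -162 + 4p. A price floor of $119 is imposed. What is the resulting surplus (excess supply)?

Surplus = 265.5

Equilibrium price would be p* = 89.5, so the floor at 119 binds.
At p = 119: qd = 48.5, qs = 314.
Surplus = 314 − 48.5 = 265.5.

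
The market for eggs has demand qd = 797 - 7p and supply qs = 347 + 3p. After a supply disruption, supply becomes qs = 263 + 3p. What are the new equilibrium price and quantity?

Original equilibrium: p* = 45, q* = 482.
New equilibrium: 797 - 7p = 263 + 3p, so 534 = 10p and p' = 53.4; q' = 797 − 7(53.4) = 423.2.

p' = 53.4, q' = 423.2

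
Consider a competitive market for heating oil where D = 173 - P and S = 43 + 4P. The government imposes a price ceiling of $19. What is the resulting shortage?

Shortage = 35

Equilibrium price would be P* = 26, so the ceiling at 19 binds.
At P = 19: D = 173 − 1(19) = 154, S = 43 + 4(19) = 119.
Shortage = 154 − 119 = 35.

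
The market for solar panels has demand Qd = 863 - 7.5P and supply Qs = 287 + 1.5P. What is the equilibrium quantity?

Set Qd = Qs: 863 - 7.5P = 287 + 1.5P.
576 = 9P, so P* = 64.
Q* = 863 − 7.5(64) = 383.

Q* = 383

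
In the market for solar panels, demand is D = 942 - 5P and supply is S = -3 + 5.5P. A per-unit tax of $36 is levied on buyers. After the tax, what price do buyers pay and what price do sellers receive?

Pre-tax equilibrium: P* = 90, Q* = 492.
Tax on buyers shifts demand to D = 942 − 5(P + 36) = 762 - 5P.
762 - 5P = -3 + 5.5P gives seller price Ps = 510/7; buyers pay Pb = 510/7 + 36 = 762/7.
New quantity: Q = 942 − 5(762/7) = 2784/7.

Buyers pay 762/7, sellers receive 510/7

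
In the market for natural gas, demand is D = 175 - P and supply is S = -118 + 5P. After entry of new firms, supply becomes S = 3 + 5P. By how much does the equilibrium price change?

Original equilibrium: P* = 293/6, Q* = 757/6.
New equilibrium: 175 - P = 3 + 5P, so 172 = 6P and P' = 86/3; Q' = 175 − 1(86/3) = 439/3.
Change in price: 86/3 − 293/6 = -121/6.

ΔP = -121/6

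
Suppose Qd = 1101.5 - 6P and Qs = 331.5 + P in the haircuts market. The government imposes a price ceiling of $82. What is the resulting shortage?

Shortage = 196

Equilibrium price would be P* = 110, so the ceiling at 82 binds.
At P = 82: Qd = 1101.5 − 6(82) = 609.5, Qs = 331.5 + 1(82) = 413.5.
Shortage = 609.5 − 413.5 = 196.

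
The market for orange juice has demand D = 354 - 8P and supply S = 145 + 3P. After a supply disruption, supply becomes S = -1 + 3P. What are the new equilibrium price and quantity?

P' = 355/11, Q' = 1054/11

Original equilibrium: P* = 19, Q* = 202.
New equilibrium: 354 - 8P = -1 + 3P, so 355 = 11P and P' = 355/11; Q' = 354 − 8(355/11) = 1054/11.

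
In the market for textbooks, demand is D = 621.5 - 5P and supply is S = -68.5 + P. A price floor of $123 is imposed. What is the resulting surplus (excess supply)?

Equilibrium price would be P* = 115, so the floor at 123 binds.
At P = 123: D = 6.5, S = 54.5.
Surplus = 54.5 − 6.5 = 48.

Surplus = 48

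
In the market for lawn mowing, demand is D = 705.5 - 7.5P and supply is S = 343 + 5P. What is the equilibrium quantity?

Q* = 488

Set D = S: 705.5 - 7.5P = 343 + 5P.
362.5 = 12.5P, so P* = 29.
Q* = 705.5 − 7.5(29) = 488.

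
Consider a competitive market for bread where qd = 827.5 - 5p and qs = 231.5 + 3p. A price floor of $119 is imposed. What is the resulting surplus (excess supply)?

Surplus = 356

Equilibrium price would be p* = 74.5, so the floor at 119 binds.
At p = 119: qd = 232.5, qs = 588.5.
Surplus = 588.5 − 232.5 = 356.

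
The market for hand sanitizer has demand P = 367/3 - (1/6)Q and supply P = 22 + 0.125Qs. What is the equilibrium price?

Set the two price expressions equal: 367/3 - (1/6)Q = 22 + 0.125Q.
301/3 = (7/24)Q, so Q* = 344.
P* = 367/3 − (1/6)(344) = 65.

P* = 65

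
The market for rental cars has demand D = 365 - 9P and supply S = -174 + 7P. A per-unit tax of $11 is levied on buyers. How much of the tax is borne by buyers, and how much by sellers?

Pre-tax equilibrium: P* = 33.6875, Q* = 61.8125.
Tax on buyers shifts demand to D = 365 − 9(P + 11) = 266 - 9P.
266 - 9P = -174 + 7P gives seller price Ps = 27.5; buyers pay Pb = 27.5 + 11 = 38.5.
New quantity: Q = 365 − 9(38.5) = 18.5.
Buyer burden = 38.5 − 33.6875 = 4.8125; seller burden = 33.6875 − 27.5 = 6.1875.

Buyers bear $4.8125, sellers bear $6.1875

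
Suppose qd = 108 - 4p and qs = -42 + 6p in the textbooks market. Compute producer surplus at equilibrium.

Equilibrium: 108 - 4p = -42 + 6p gives p* = 15, q* = 48.
Supply starts at p = 7 (where qs = 0).
PS = ½(15 − 7)(48) = 192.

Producer surplus = 192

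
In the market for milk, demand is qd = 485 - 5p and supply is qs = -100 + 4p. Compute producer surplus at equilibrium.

Equilibrium: 485 - 5p = -100 + 4p gives p* = 65, q* = 160.
Supply starts at p = 25 (where qs = 0).
PS = ½(65 − 25)(160) = 3200.

Producer surplus = 3200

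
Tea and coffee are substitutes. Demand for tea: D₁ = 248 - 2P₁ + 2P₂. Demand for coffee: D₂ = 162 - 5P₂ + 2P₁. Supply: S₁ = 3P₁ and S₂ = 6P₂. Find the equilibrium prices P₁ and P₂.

P₁ = 3052/51, P₂ = 1306/51

Market 1: 248 - 2P₁ + 2P₂ = 3P₁ → 5P₁ - 2P₂ = 248.
Market 2: 11P₂ - 2P₁ = 162.
Eliminating P₂: 11×(1) + 2×(2) gives 51P₁ = 3052, so P₁ = 3052/51.
Back-substitute into (2): P₂ = (162 + 2×3052/51) / 11 = 1306/51.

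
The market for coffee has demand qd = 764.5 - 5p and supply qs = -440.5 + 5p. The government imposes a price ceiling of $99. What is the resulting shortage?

Shortage = 215

Equilibrium price would be p* = 120.5, so the ceiling at 99 binds.
At p = 99: qd = 764.5 − 5(99) = 269.5, qs = -440.5 + 5(99) = 54.5.
Shortage = 269.5 − 54.5 = 215.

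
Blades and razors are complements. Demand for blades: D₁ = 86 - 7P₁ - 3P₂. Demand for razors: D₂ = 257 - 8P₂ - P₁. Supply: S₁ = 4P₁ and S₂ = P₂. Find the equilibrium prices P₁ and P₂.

P₁ = 0.03125, P₂ = 2741/96

Market 1: 86 - 7P₁ - 3P₂ = 4P₁ → 11P₁ + 3P₂ = 86.
Market 2: 9P₂ + P₁ = 257.
Eliminating P₂: 9×(1) − 3×(2) gives 96P₁ = 3, so P₁ = 0.03125.
Back-substitute into (2): P₂ = (257 − 1×0.03125) / 9 = 2741/96.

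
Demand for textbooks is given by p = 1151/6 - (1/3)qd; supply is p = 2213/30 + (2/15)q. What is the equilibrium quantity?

q* = 253

Set the two price expressions equal: 1151/6 - (1/3)q = 2213/30 + (2/15)q.
1771/15 = (7/15)q, so q* = 253.
p* = 1151/6 − (1/3)(253) = 107.5.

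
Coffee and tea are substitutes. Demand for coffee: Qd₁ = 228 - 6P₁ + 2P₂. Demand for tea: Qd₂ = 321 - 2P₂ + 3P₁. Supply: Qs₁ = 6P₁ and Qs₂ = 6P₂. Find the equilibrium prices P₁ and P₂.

P₁ = 27.4, P₂ = 50.4

Market 1: 228 - 6P₁ + 2P₂ = 6P₁ → 12P₁ - 2P₂ = 228.
Market 2: 8P₂ - 3P₁ = 321.
Eliminating P₂: 8×(1) + 2×(2) gives 90P₁ = 2466, so P₁ = 27.4.
Back-substitute into (2): P₂ = (321 + 3×27.4) / 8 = 50.4.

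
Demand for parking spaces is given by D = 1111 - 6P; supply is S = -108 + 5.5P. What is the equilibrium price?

Set D = S: 1111 - 6P = -108 + 5.5P.
1219 = 11.5P, so P* = 106.
Q* = 1111 − 6(106) = 475.

P* = 106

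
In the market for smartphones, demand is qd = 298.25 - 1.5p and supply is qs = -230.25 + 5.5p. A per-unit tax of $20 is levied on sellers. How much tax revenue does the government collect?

Pre-tax equilibrium: p* = 75.5, q* = 185.
Tax on sellers shifts supply to qs = -230.25 + 5.5(p − 20) = -340.25 + 5.5p.
298.25 - 1.5p = -340.25 + 5.5p gives buyer price pb = 1277/14; sellers receive ps = 1277/14 − 20 = 997/14.
New quantity: q = 298.25 − 1.5(1277/14) = 1130/7.
Revenue = 20 × 1130/7 = 22600/7.

Tax revenue = 22600/7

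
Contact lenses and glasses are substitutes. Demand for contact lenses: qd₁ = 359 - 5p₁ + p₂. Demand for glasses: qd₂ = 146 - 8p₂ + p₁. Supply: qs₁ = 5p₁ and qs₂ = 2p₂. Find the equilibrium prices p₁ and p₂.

p₁ = 3736/99, p₂ = 1819/99

Market 1: 359 - 5p₁ + p₂ = 5p₁ → 10p₁ - p₂ = 359.
Market 2: 10p₂ - p₁ = 146.
Eliminating p₂: 10×(1) + 1×(2) gives 99p₁ = 3736, so p₁ = 3736/99.
Back-substitute into (2): p₂ = (146 + 1×3736/99) / 10 = 1819/99.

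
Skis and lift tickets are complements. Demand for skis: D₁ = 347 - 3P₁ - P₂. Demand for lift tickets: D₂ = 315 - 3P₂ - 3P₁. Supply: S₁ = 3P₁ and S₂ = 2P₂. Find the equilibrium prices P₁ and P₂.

Market 1: 347 - 3P₁ - P₂ = 3P₁ → 6P₁ + P₂ = 347.
Market 2: 5P₂ + 3P₁ = 315.
Eliminating P₂: 5×(1) − 1×(2) gives 27P₁ = 1420, so P₁ = 1420/27.
Back-substitute into (2): P₂ = (315 − 3×1420/27) / 5 = 283/9.

P₁ = 1420/27, P₂ = 283/9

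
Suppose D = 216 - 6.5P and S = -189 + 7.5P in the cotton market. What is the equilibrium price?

Set D = S: 216 - 6.5P = -189 + 7.5P.
405 = 14P, so P* = 405/14.
Q* = 216 − 6.5(405/14) = 783/28.

P* = 405/14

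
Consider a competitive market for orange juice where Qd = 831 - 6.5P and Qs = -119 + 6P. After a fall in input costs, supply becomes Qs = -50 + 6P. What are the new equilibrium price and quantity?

P' = 70.48, Q' = 372.88

Original equilibrium: P* = 76, Q* = 337.
New equilibrium: 831 - 6.5P = -50 + 6P, so 881 = 12.5P and P' = 70.48; Q' = 831 − 6.5(70.48) = 372.88.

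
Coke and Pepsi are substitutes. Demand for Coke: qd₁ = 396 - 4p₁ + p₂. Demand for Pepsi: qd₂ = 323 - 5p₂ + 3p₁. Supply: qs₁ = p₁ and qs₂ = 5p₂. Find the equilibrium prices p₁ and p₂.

p₁ = 4283/47, p₂ = 2803/47

Market 1: 396 - 4p₁ + p₂ = p₁ → 5p₁ - p₂ = 396.
Market 2: 10p₂ - 3p₁ = 323.
Eliminating p₂: 10×(1) + 1×(2) gives 47p₁ = 4283, so p₁ = 4283/47.
Back-substitute into (2): p₂ = (323 + 3×4283/47) / 10 = 2803/47.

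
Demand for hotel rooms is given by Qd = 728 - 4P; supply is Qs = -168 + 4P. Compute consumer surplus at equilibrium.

Consumer surplus = 9800

Equilibrium: 728 - 4P = -168 + 4P gives P* = 112, Q* = 280.
Demand choke price (Qd = 0): P = 182.
CS = ½(182 − 112)(280) = 9800.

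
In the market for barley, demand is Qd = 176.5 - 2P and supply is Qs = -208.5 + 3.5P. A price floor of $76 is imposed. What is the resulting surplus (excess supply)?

Equilibrium price would be P* = 70, so the floor at 76 binds.
At P = 76: Qd = 24.5, Qs = 57.5.
Surplus = 57.5 − 24.5 = 33.

Surplus = 33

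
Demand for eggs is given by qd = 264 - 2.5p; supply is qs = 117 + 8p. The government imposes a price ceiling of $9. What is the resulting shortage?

Equilibrium price would be p* = 14, so the ceiling at 9 binds.
At p = 9: qd = 264 − 2.5(9) = 241.5, qs = 117 + 8(9) = 189.
Shortage = 241.5 − 189 = 52.5.

Shortage = 52.5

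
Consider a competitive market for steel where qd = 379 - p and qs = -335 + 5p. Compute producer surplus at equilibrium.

Equilibrium: 379 - p = -335 + 5p gives p* = 119, q* = 260.
Supply starts at p = 67 (where qs = 0).
PS = ½(119 − 67)(260) = 6760.

Producer surplus = 6760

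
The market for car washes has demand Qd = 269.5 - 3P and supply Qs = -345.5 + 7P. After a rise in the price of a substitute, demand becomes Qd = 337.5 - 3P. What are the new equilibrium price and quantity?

P' = 68.3, Q' = 132.6

Original equilibrium: P* = 61.5, Q* = 85.
New equilibrium: 337.5 - 3P = -345.5 + 7P, so 683 = 10P and P' = 68.3; Q' = 337.5 − 3(68.3) = 132.6.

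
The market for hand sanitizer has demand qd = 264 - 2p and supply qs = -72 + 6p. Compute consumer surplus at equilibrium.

Consumer surplus = 8100

Equilibrium: 264 - 2p = -72 + 6p gives p* = 42, q* = 180.
Demand choke price (qd = 0): p = 132.
CS = ½(132 − 42)(180) = 8100.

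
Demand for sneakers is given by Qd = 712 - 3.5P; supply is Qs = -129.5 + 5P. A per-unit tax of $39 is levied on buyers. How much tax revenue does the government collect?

Pre-tax equilibrium: P* = 99, Q* = 365.5.
Tax on buyers shifts demand to Qd = 712 − 3.5(P + 39) = 575.5 - 3.5P.
575.5 - 3.5P = -129.5 + 5P gives seller price Ps = 1410/17; buyers pay Pb = 1410/17 + 39 = 2073/17.
New quantity: Q = 712 − 3.5(2073/17) = 9697/34.
Revenue = 39 × 9697/34 = 378183/34.

Tax revenue = 378183/34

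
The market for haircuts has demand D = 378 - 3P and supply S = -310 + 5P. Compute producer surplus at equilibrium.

Equilibrium: 378 - 3P = -310 + 5P gives P* = 86, Q* = 120.
Supply starts at P = 62 (where S = 0).
PS = ½(86 − 62)(120) = 1440.

Producer surplus = 1440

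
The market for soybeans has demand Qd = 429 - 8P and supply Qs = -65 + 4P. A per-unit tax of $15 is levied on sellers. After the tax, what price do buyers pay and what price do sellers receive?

Buyers pay 277/6, sellers receive 187/6

Pre-tax equilibrium: P* = 247/6, Q* = 299/3.
Tax on sellers shifts supply to Qs = -65 + 4(P − 15) = -125 + 4P.
429 - 8P = -125 + 4P gives buyer price Pb = 277/6; sellers receive Ps = 277/6 − 15 = 187/6.
New quantity: Q = 429 − 8(277/6) = 179/3.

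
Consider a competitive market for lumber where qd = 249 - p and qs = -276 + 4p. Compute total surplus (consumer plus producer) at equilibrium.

Total surplus = 12960

Equilibrium: 249 - p = -276 + 4p gives p* = 105, q* = 144.
Demand choke price: p = 249; supply starts at p = 69.
CS = ½(249 − 105)(144) = 10368; PS = ½(105 − 69)(144) = 2592.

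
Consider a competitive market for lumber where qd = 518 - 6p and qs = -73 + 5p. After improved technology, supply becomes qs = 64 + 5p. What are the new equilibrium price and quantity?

Original equilibrium: p* = 591/11, q* = 2152/11.
New equilibrium: 518 - 6p = 64 + 5p, so 454 = 11p and p' = 454/11; q' = 518 − 6(454/11) = 2974/11.

p' = 454/11, q' = 2974/11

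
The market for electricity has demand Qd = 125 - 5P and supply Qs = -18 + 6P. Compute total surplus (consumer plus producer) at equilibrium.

Total surplus = 660

Equilibrium: 125 - 5P = -18 + 6P gives P* = 13, Q* = 60.
Demand choke price: P = 25; supply starts at P = 3.
CS = ½(25 − 13)(60) = 360; PS = ½(13 − 3)(60) = 300.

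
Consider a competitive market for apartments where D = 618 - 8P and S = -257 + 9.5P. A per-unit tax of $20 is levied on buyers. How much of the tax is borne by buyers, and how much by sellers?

Buyers bear 76/7, sellers bear 64/7

Pre-tax equilibrium: P* = 50, Q* = 218.
Tax on buyers shifts demand to D = 618 − 8(P + 20) = 458 - 8P.
458 - 8P = -257 + 9.5P gives seller price Ps = 286/7; buyers pay Pb = 286/7 + 20 = 426/7.
New quantity: Q = 618 − 8(426/7) = 918/7.
Buyer burden = 426/7 − 50 = 76/7; seller burden = 50 − 286/7 = 64/7.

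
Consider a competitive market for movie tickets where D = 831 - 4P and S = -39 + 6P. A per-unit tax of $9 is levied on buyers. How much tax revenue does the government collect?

Pre-tax equilibrium: P* = 87, Q* = 483.
Tax on buyers shifts demand to D = 831 − 4(P + 9) = 795 - 4P.
795 - 4P = -39 + 6P gives seller price Ps = 83.4; buyers pay Pb = 83.4 + 9 = 92.4.
New quantity: Q = 831 − 4(92.4) = 461.4.
Revenue = 9 × 461.4 = 4152.6.

Tax revenue = 4152.6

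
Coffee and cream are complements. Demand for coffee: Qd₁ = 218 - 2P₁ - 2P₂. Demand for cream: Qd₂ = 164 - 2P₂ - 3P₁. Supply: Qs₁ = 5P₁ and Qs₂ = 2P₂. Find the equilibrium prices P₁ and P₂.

P₁ = 272/11, P₂ = 247/11

Market 1: 218 - 2P₁ - 2P₂ = 5P₁ → 7P₁ + 2P₂ = 218.
Market 2: 4P₂ + 3P₁ = 164.
Eliminating P₂: 4×(1) − 2×(2) gives 22P₁ = 544, so P₁ = 272/11.
Back-substitute into (2): P₂ = (164 − 3×272/11) / 4 = 247/11.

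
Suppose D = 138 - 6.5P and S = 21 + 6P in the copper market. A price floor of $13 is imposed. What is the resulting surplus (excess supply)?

Equilibrium price would be P* = 9.36, so the floor at 13 binds.
At P = 13: D = 53.5, S = 99.
Surplus = 99 − 53.5 = 45.5.

Surplus = 45.5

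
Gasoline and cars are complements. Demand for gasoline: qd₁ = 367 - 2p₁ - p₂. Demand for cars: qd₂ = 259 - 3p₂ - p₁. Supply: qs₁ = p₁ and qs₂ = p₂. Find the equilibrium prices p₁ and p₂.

Market 1: 367 - 2p₁ - p₂ = p₁ → 3p₁ + p₂ = 367.
Market 2: 4p₂ + p₁ = 259.
Eliminating p₂: 4×(1) − 1×(2) gives 11p₁ = 1209, so p₁ = 1209/11.
Back-substitute into (2): p₂ = (259 − 1×1209/11) / 4 = 410/11.

p₁ = 1209/11, p₂ = 410/11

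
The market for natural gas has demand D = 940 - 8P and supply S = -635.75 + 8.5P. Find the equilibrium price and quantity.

Set D = S: 940 - 8P = -635.75 + 8.5P.
1575.75 = 16.5P, so P* = 95.5.
Q* = 940 − 8(95.5) = 176.

P* = 95.5, Q* = 176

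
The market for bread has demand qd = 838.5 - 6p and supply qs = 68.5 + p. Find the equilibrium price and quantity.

Set qd = qs: 838.5 - 6p = 68.5 + p.
770 = 7p, so p* = 110.
q* = 838.5 − 6(110) = 178.5.

p* = 110, q* = 178.5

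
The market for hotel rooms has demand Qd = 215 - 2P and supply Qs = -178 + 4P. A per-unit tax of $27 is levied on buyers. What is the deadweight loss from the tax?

Pre-tax equilibrium: P* = 65.5, Q* = 84.
Tax on buyers shifts demand to Qd = 215 − 2(P + 27) = 161 - 2P.
161 - 2P = -178 + 4P gives seller price Ps = 56.5; buyers pay Pb = 56.5 + 27 = 83.5.
New quantity: Q = 215 − 2(83.5) = 48.
DWL = ½ × 27 × (84 − 48) = 486.

Deadweight loss = 486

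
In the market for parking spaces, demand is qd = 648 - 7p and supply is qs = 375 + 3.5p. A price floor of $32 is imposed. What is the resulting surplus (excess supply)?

Surplus = 63

Equilibrium price would be p* = 26, so the floor at 32 binds.
At p = 32: qd = 424, qs = 487.
Surplus = 487 − 424 = 63.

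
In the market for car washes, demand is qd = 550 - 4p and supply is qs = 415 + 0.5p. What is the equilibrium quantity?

q* = 430

Set qd = qs: 550 - 4p = 415 + 0.5p.
135 = 4.5p, so p* = 30.
q* = 550 − 4(30) = 430.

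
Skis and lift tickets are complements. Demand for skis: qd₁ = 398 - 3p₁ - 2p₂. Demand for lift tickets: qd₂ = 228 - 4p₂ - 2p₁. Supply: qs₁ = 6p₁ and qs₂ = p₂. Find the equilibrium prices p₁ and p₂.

p₁ = 1534/41, p₂ = 1256/41

Market 1: 398 - 3p₁ - 2p₂ = 6p₁ → 9p₁ + 2p₂ = 398.
Market 2: 5p₂ + 2p₁ = 228.
Eliminating p₂: 5×(1) − 2×(2) gives 41p₁ = 1534, so p₁ = 1534/41.
Back-substitute into (2): p₂ = (228 − 2×1534/41) / 5 = 1256/41.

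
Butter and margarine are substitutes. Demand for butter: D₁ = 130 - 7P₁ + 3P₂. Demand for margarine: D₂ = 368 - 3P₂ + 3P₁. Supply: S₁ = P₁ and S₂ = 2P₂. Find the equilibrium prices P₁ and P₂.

P₁ = 1754/31, P₂ = 3334/31

Market 1: 130 - 7P₁ + 3P₂ = P₁ → 8P₁ - 3P₂ = 130.
Market 2: 5P₂ - 3P₁ = 368.
Eliminating P₂: 5×(1) + 3×(2) gives 31P₁ = 1754, so P₁ = 1754/31.
Back-substitute into (2): P₂ = (368 + 3×1754/31) / 5 = 3334/31.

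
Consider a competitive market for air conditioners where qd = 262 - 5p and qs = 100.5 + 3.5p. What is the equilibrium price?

Set qd = qs: 262 - 5p = 100.5 + 3.5p.
161.5 = 8.5p, so p* = 19.
q* = 262 − 5(19) = 167.

p* = 19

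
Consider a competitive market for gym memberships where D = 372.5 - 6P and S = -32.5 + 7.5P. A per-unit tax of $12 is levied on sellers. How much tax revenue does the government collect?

Tax revenue = 1830

Pre-tax equilibrium: P* = 30, Q* = 192.5.
Tax on sellers shifts supply to S = -32.5 + 7.5(P − 12) = -122.5 + 7.5P.
372.5 - 6P = -122.5 + 7.5P gives buyer price Pb = 110/3; sellers receive Ps = 110/3 − 12 = 74/3.
New quantity: Q = 372.5 − 6(110/3) = 152.5.
Revenue = 12 × 152.5 = 1830.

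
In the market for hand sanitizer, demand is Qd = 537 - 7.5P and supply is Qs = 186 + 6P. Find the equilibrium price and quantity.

P* = 26, Q* = 342

Set Qd = Qs: 537 - 7.5P = 186 + 6P.
351 = 13.5P, so P* = 26.
Q* = 537 − 7.5(26) = 342.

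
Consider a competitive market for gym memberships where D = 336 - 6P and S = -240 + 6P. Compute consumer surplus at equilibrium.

Equilibrium: 336 - 6P = -240 + 6P gives P* = 48, Q* = 48.
Demand choke price (D = 0): P = 56.
CS = ½(56 − 48)(48) = 192.

Consumer surplus = 192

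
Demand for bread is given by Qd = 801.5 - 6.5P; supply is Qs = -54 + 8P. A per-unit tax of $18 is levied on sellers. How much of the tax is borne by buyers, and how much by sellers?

Pre-tax equilibrium: P* = 59, Q* = 418.
Tax on sellers shifts supply to Qs = -54 + 8(P − 18) = -198 + 8P.
801.5 - 6.5P = -198 + 8P gives buyer price Pb = 1999/29; sellers receive Ps = 1999/29 − 18 = 1477/29.
New quantity: Q = 801.5 − 6.5(1999/29) = 10250/29.
Buyer burden = 1999/29 − 59 = 288/29; seller burden = 59 − 1477/29 = 234/29.

Buyers bear 288/29, sellers bear 234/29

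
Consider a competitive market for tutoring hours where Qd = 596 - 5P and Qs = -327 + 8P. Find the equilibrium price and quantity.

P* = 71, Q* = 241

Set Qd = Qs: 596 - 5P = -327 + 8P.
923 = 13P, so P* = 71.
Q* = 596 − 5(71) = 241.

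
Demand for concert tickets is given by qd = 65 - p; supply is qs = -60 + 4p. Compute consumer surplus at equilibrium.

Equilibrium: 65 - p = -60 + 4p gives p* = 25, q* = 40.
Demand choke price (qd = 0): p = 65.
CS = ½(65 − 25)(40) = 800.

Consumer surplus = 800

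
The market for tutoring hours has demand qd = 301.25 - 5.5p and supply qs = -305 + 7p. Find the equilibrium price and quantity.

Set qd = qs: 301.25 - 5.5p = -305 + 7p.
606.25 = 12.5p, so p* = 48.5.
q* = 301.25 − 5.5(48.5) = 34.5.

p* = 48.5, q* = 34.5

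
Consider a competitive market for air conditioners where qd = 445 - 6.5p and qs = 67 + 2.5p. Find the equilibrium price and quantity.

Set qd = qs: 445 - 6.5p = 67 + 2.5p.
378 = 9p, so p* = 42.
q* = 445 − 6.5(42) = 172.

p* = 42, q* = 172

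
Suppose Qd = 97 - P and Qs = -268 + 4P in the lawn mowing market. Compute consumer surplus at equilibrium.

Equilibrium: 97 - P = -268 + 4P gives P* = 73, Q* = 24.
Demand choke price (Qd = 0): P = 97.
CS = ½(97 − 73)(24) = 288.

Consumer surplus = 288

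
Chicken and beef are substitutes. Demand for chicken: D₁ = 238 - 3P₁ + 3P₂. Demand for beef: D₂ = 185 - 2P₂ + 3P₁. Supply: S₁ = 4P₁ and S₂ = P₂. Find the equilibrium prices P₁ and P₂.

Market 1: 238 - 3P₁ + 3P₂ = 4P₁ → 7P₁ - 3P₂ = 238.
Market 2: 3P₂ - 3P₁ = 185.
Eliminating P₂: 3×(1) + 3×(2) gives 12P₁ = 1269, so P₁ = 105.75.
Back-substitute into (2): P₂ = (185 + 3×105.75) / 3 = 2009/12.

P₁ = 105.75, P₂ = 2009/12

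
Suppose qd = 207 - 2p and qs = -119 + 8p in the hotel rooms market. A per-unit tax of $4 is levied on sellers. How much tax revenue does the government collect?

Pre-tax equilibrium: p* = 32.6, q* = 141.8.
Tax on sellers shifts supply to qs = -119 + 8(p − 4) = -151 + 8p.
207 - 2p = -151 + 8p gives buyer price pb = 35.8; sellers receive ps = 35.8 − 4 = 31.8.
New quantity: q = 207 − 2(35.8) = 135.4.
Revenue = 4 × 135.4 = 541.6.

Tax revenue = 541.6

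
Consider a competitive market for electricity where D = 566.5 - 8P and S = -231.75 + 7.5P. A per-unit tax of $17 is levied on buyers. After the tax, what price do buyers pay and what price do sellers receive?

Buyers pay 3703/62, sellers receive 2649/62

Pre-tax equilibrium: P* = 51.5, Q* = 154.5.
Tax on buyers shifts demand to D = 566.5 − 8(P + 17) = 430.5 - 8P.
430.5 - 8P = -231.75 + 7.5P gives seller price Ps = 2649/62; buyers pay Pb = 2649/62 + 17 = 3703/62.
New quantity: Q = 566.5 − 8(3703/62) = 5499/62.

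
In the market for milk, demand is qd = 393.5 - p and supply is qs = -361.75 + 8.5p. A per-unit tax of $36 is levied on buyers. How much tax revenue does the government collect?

Pre-tax equilibrium: p* = 79.5, q* = 314.
Tax on buyers shifts demand to qd = 393.5 − 1(p + 36) = 357.5 - p.
357.5 - p = -361.75 + 8.5p gives seller price ps = 2877/38; buyers pay pb = 2877/38 + 36 = 4245/38.
New quantity: q = 393.5 − 1(4245/38) = 5354/19.
Revenue = 36 × 5354/19 = 192744/19.

Tax revenue = 192744/19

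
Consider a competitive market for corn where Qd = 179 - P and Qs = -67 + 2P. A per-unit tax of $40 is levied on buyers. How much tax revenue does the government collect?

Tax revenue = 8440/3

Pre-tax equilibrium: P* = 82, Q* = 97.
Tax on buyers shifts demand to Qd = 179 − 1(P + 40) = 139 - P.
139 - P = -67 + 2P gives seller price Ps = 206/3; buyers pay Pb = 206/3 + 40 = 326/3.
New quantity: Q = 179 − 1(326/3) = 211/3.
Revenue = 40 × 211/3 = 8440/3.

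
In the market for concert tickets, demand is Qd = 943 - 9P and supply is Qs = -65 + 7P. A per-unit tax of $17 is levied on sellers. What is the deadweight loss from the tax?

Pre-tax equilibrium: P* = 63, Q* = 376.
Tax on sellers shifts supply to Qs = -65 + 7(P − 17) = -184 + 7P.
943 - 9P = -184 + 7P gives buyer price Pb = 70.4375; sellers receive Ps = 70.4375 − 17 = 53.4375.
New quantity: Q = 943 − 9(70.4375) = 309.0625.
DWL = ½ × 17 × (376 − 309.0625) = 568.96875.

Deadweight loss = 568.96875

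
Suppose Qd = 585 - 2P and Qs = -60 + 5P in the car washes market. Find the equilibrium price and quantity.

Set Qd = Qs: 585 - 2P = -60 + 5P.
645 = 7P, so P* = 645/7.
Q* = 585 − 2(645/7) = 2805/7.

P* = 645/7, Q* = 2805/7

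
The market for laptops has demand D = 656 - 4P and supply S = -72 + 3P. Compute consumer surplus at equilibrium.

Equilibrium: 656 - 4P = -72 + 3P gives P* = 104, Q* = 240.
Demand choke price (D = 0): P = 164.
CS = ½(164 − 104)(240) = 7200.

Consumer surplus = 7200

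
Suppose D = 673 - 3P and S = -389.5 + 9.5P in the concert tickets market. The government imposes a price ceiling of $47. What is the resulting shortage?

Equilibrium price would be P* = 85, so the ceiling at 47 binds.
At P = 47: D = 673 − 3(47) = 532, S = -389.5 + 9.5(47) = 57.
Shortage = 532 − 57 = 475.

Shortage = 475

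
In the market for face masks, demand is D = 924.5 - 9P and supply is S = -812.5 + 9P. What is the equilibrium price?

Set D = S: 924.5 - 9P = -812.5 + 9P.
1737 = 18P, so P* = 96.5.
Q* = 924.5 − 9(96.5) = 56.

P* = 96.5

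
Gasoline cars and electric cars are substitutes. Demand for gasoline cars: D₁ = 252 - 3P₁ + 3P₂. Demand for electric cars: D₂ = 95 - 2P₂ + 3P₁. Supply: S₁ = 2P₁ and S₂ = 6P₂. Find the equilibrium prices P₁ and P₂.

Market 1: 252 - 3P₁ + 3P₂ = 2P₁ → 5P₁ - 3P₂ = 252.
Market 2: 8P₂ - 3P₁ = 95.
Eliminating P₂: 8×(1) + 3×(2) gives 31P₁ = 2301, so P₁ = 2301/31.
Back-substitute into (2): P₂ = (95 + 3×2301/31) / 8 = 1231/31.

P₁ = 2301/31, P₂ = 1231/31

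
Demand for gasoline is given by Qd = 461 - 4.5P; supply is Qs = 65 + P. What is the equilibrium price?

P* = 72

Set Qd = Qs: 461 - 4.5P = 65 + P.
396 = 5.5P, so P* = 72.
Q* = 461 − 4.5(72) = 137.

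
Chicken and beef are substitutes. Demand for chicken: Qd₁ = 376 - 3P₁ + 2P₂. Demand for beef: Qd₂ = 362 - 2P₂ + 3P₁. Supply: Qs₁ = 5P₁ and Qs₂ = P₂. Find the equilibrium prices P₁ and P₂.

Market 1: 376 - 3P₁ + 2P₂ = 5P₁ → 8P₁ - 2P₂ = 376.
Market 2: 3P₂ - 3P₁ = 362.
Eliminating P₂: 3×(1) + 2×(2) gives 18P₁ = 1852, so P₁ = 926/9.
Back-substitute into (2): P₂ = (362 + 3×926/9) / 3 = 2012/9.

P₁ = 926/9, P₂ = 2012/9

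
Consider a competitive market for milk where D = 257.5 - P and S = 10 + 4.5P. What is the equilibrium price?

P* = 45

Set D = S: 257.5 - P = 10 + 4.5P.
247.5 = 5.5P, so P* = 45.
Q* = 257.5 − 1(45) = 212.5.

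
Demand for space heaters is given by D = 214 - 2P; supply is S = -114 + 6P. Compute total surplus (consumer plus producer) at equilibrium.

Equilibrium: 214 - 2P = -114 + 6P gives P* = 41, Q* = 132.
Demand choke price: P = 107; supply starts at P = 19.
CS = ½(107 − 41)(132) = 4356; PS = ½(41 − 19)(132) = 1452.

Total surplus = 5808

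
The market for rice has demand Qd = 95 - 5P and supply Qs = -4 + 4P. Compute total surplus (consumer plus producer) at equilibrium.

Equilibrium: 95 - 5P = -4 + 4P gives P* = 11, Q* = 40.
Demand choke price: P = 19; supply starts at P = 1.
CS = ½(19 − 11)(40) = 160; PS = ½(11 − 1)(40) = 200.

Total surplus = 360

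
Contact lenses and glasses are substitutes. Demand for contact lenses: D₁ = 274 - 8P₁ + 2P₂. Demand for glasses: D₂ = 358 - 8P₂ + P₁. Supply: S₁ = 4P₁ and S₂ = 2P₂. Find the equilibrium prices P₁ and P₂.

Market 1: 274 - 8P₁ + 2P₂ = 4P₁ → 12P₁ - 2P₂ = 274.
Market 2: 10P₂ - P₁ = 358.
Eliminating P₂: 10×(1) + 2×(2) gives 118P₁ = 3456, so P₁ = 1728/59.
Back-substitute into (2): P₂ = (358 + 1×1728/59) / 10 = 2285/59.

P₁ = 1728/59, P₂ = 2285/59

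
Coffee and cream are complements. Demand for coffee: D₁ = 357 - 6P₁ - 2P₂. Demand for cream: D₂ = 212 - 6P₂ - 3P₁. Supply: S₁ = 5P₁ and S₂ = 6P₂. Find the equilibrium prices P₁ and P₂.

P₁ = 1930/63, P₂ = 1261/126

Market 1: 357 - 6P₁ - 2P₂ = 5P₁ → 11P₁ + 2P₂ = 357.
Market 2: 12P₂ + 3P₁ = 212.
Eliminating P₂: 12×(1) − 2×(2) gives 126P₁ = 3860, so P₁ = 1930/63.
Back-substitute into (2): P₂ = (212 − 3×1930/63) / 12 = 1261/126.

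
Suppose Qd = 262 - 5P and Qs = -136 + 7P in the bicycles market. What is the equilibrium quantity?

Q* = 577/6

Set Qd = Qs: 262 - 5P = -136 + 7P.
398 = 12P, so P* = 199/6.
Q* = 262 − 5(199/6) = 577/6.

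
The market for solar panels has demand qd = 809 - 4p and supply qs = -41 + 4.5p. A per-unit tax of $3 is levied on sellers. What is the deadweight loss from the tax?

Pre-tax equilibrium: p* = 100, q* = 409.
Tax on sellers shifts supply to qs = -41 + 4.5(p − 3) = -54.5 + 4.5p.
809 - 4p = -54.5 + 4.5p gives buyer price pb = 1727/17; sellers receive ps = 1727/17 − 3 = 1676/17.
New quantity: q = 809 − 4(1727/17) = 6845/17.
DWL = ½ × 3 × (409 − 6845/17) = 162/17.

Deadweight loss = 162/17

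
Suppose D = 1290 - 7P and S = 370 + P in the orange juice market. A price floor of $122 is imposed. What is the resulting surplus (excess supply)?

Equilibrium price would be P* = 115, so the floor at 122 binds.
At P = 122: D = 436, S = 492.
Surplus = 492 − 436 = 56.

Surplus = 56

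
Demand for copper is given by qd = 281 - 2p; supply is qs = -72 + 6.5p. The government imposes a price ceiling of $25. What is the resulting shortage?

Equilibrium price would be p* = 706/17, so the ceiling at 25 binds.
At p = 25: qd = 281 − 2(25) = 231, qs = -72 + 6.5(25) = 90.5.
Shortage = 231 − 90.5 = 140.5.

Shortage = 140.5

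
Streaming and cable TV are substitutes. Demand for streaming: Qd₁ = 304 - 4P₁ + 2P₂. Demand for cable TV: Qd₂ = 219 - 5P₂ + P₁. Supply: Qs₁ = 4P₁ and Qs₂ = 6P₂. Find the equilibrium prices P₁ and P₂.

P₁ = 1891/43, P₂ = 1028/43

Market 1: 304 - 4P₁ + 2P₂ = 4P₁ → 8P₁ - 2P₂ = 304.
Market 2: 11P₂ - P₁ = 219.
Eliminating P₂: 11×(1) + 2×(2) gives 86P₁ = 3782, so P₁ = 1891/43.
Back-substitute into (2): P₂ = (219 + 1×1891/43) / 11 = 1028/43.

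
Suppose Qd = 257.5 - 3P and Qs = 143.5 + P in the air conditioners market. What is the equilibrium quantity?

Q* = 172

Set Qd = Qs: 257.5 - 3P = 143.5 + P.
114 = 4P, so P* = 28.5.
Q* = 257.5 − 3(28.5) = 172.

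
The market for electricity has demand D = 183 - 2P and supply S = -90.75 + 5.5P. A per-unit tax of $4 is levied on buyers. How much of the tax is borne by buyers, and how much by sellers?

Pre-tax equilibrium: P* = 36.5, Q* = 110.
Tax on buyers shifts demand to D = 183 − 2(P + 4) = 175 - 2P.
175 - 2P = -90.75 + 5.5P gives seller price Ps = 1063/30; buyers pay Pb = 1063/30 + 4 = 1183/30.
New quantity: Q = 183 − 2(1183/30) = 1562/15.
Buyer burden = 1183/30 − 36.5 = 44/15; seller burden = 36.5 − 1063/30 = 16/15.

Buyers bear 44/15, sellers bear 16/15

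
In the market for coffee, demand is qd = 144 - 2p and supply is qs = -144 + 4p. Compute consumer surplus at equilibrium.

Consumer surplus = 576

Equilibrium: 144 - 2p = -144 + 4p gives p* = 48, q* = 48.
Demand choke price (qd = 0): p = 72.
CS = ½(72 − 48)(48) = 576.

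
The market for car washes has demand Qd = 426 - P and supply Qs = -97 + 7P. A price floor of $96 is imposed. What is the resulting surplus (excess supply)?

Equilibrium price would be P* = 65.375, so the floor at 96 binds.
At P = 96: Qd = 330, Qs = 575.
Surplus = 575 − 330 = 245.

Surplus = 245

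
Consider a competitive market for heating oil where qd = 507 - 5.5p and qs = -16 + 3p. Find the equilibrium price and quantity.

p* = 1046/17, q* = 2866/17

Set qd = qs: 507 - 5.5p = -16 + 3p.
523 = 8.5p, so p* = 1046/17.
q* = 507 − 5.5(1046/17) = 2866/17.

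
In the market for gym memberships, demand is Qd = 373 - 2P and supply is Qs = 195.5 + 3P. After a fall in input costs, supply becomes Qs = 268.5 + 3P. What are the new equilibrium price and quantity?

P' = 20.9, Q' = 331.2

Original equilibrium: P* = 35.5, Q* = 302.
New equilibrium: 373 - 2P = 268.5 + 3P, so 104.5 = 5P and P' = 20.9; Q' = 373 − 2(20.9) = 331.2.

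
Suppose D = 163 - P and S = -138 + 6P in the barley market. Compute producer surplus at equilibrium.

Equilibrium: 163 - P = -138 + 6P gives P* = 43, Q* = 120.
Supply starts at P = 23 (where S = 0).
PS = ½(43 − 23)(120) = 1200.

Producer surplus = 1200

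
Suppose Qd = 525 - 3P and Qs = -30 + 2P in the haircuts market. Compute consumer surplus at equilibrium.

Equilibrium: 525 - 3P = -30 + 2P gives P* = 111, Q* = 192.
Demand choke price (Qd = 0): P = 175.
CS = ½(175 − 111)(192) = 6144.

Consumer surplus = 6144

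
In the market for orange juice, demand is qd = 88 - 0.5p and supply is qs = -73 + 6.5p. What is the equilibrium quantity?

Set qd = qs: 88 - 0.5p = -73 + 6.5p.
161 = 7p, so p* = 23.
q* = 88 − 0.5(23) = 76.5.

q* = 76.5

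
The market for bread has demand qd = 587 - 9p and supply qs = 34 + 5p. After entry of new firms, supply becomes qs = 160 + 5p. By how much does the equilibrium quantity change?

Original equilibrium: p* = 39.5, q* = 231.5.
New equilibrium: 587 - 9p = 160 + 5p, so 427 = 14p and p' = 30.5; q' = 587 − 9(30.5) = 312.5.
Change in quantity: 312.5 − 231.5 = 81.

Δq = 81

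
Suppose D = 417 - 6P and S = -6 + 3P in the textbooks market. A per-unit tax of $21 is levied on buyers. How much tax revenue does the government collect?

Tax revenue = 1953

Pre-tax equilibrium: P* = 47, Q* = 135.
Tax on buyers shifts demand to D = 417 − 6(P + 21) = 291 - 6P.
291 - 6P = -6 + 3P gives seller price Ps = 33; buyers pay Pb = 33 + 21 = 54.
New quantity: Q = 417 − 6(54) = 93.
Revenue = 21 × 93 = 1953.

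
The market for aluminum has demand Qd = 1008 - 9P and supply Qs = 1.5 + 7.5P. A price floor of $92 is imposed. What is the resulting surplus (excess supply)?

Surplus = 511.5

Equilibrium price would be P* = 61, so the floor at 92 binds.
At P = 92: Qd = 180, Qs = 691.5.
Surplus = 691.5 − 180 = 511.5.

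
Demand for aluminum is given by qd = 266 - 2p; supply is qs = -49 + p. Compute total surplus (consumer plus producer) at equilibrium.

Total surplus = 2352

Equilibrium: 266 - 2p = -49 + p gives p* = 105, q* = 56.
Demand choke price: p = 133; supply starts at p = 49.
CS = ½(133 − 105)(56) = 784; PS = ½(105 − 49)(56) = 1568.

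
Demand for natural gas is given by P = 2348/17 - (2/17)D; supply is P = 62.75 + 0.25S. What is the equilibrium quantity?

Set the two price expressions equal: 2348/17 - (2/17)Q = 62.75 + 0.25Q.
5125/68 = (25/68)Q, so Q* = 205.
P* = 2348/17 − (2/17)(205) = 114.

Q* = 205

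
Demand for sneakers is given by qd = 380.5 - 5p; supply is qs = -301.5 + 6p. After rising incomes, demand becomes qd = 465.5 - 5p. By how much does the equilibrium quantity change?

Original equilibrium: p* = 62, q* = 70.5.
New equilibrium: 465.5 - 5p = -301.5 + 6p, so 767 = 11p and p' = 767/11; q' = 465.5 − 5(767/11) = 2571/22.
Change in quantity: 2571/22 − 70.5 = 510/11.

Δq = 510/11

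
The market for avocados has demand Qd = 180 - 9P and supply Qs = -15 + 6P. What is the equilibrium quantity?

Q* = 63

Set Qd = Qs: 180 - 9P = -15 + 6P.
195 = 15P, so P* = 13.
Q* = 180 − 9(13) = 63.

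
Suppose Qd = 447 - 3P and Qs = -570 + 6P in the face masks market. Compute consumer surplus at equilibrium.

Equilibrium: 447 - 3P = -570 + 6P gives P* = 113, Q* = 108.
Demand choke price (Qd = 0): P = 149.
CS = ½(149 − 113)(108) = 1944.

Consumer surplus = 1944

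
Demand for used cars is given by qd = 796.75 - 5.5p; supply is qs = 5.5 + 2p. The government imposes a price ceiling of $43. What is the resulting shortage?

Shortage = 468.75

Equilibrium price would be p* = 105.5, so the ceiling at 43 binds.
At p = 43: qd = 796.75 − 5.5(43) = 560.25, qs = 5.5 + 2(43) = 91.5.
Shortage = 560.25 − 91.5 = 468.75.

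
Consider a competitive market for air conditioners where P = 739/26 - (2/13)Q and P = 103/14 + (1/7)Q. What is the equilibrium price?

P* = 17.5

Set the two price expressions equal: 739/26 - (2/13)Q = 103/14 + (1/7)Q.
1917/91 = (27/91)Q, so Q* = 71.
P* = 739/26 − (2/13)(71) = 17.5.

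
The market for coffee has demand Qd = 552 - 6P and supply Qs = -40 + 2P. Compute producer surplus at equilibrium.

Producer surplus = 2916

Equilibrium: 552 - 6P = -40 + 2P gives P* = 74, Q* = 108.
Supply starts at P = 20 (where Qs = 0).
PS = ½(74 − 20)(108) = 2916.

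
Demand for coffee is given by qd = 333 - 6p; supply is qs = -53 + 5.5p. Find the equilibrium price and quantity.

p* = 772/23, q* = 3027/23

Set qd = qs: 333 - 6p = -53 + 5.5p.
386 = 11.5p, so p* = 772/23.
q* = 333 − 6(772/23) = 3027/23.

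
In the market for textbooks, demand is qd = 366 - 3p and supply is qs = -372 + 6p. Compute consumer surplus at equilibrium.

Consumer surplus = 2400

Equilibrium: 366 - 3p = -372 + 6p gives p* = 82, q* = 120.
Demand choke price (qd = 0): p = 122.
CS = ½(122 − 82)(120) = 2400.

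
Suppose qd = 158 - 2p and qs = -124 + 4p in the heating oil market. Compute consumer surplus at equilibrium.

Equilibrium: 158 - 2p = -124 + 4p gives p* = 47, q* = 64.
Demand choke price (qd = 0): p = 79.
CS = ½(79 − 47)(64) = 1024.

Consumer surplus = 1024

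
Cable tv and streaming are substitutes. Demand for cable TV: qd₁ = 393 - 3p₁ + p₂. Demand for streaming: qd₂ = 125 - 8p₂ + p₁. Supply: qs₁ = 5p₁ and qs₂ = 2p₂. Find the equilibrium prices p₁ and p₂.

Market 1: 393 - 3p₁ + p₂ = 5p₁ → 8p₁ - p₂ = 393.
Market 2: 10p₂ - p₁ = 125.
Eliminating p₂: 10×(1) + 1×(2) gives 79p₁ = 4055, so p₁ = 4055/79.
Back-substitute into (2): p₂ = (125 + 1×4055/79) / 10 = 1393/79.

p₁ = 4055/79, p₂ = 1393/79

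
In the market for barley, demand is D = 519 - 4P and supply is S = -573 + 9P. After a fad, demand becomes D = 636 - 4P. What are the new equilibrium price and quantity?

Original equilibrium: P* = 84, Q* = 183.
New equilibrium: 636 - 4P = -573 + 9P, so 1209 = 13P and P' = 93; Q' = 636 − 4(93) = 264.

P' = 93, Q' = 264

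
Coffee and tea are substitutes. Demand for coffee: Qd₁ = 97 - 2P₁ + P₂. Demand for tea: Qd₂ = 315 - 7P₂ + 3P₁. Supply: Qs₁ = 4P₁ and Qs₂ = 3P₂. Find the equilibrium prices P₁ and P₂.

Market 1: 97 - 2P₁ + P₂ = 4P₁ → 6P₁ - P₂ = 97.
Market 2: 10P₂ - 3P₁ = 315.
Eliminating P₂: 10×(1) + 1×(2) gives 57P₁ = 1285, so P₁ = 1285/57.
Back-substitute into (2): P₂ = (315 + 3×1285/57) / 10 = 727/19.

P₁ = 1285/57, P₂ = 727/19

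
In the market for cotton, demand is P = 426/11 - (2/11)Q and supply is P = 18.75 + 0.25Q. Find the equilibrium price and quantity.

P* = 576/19, Q* = 879/19

Set the two price expressions equal: 426/11 - (2/11)Q = 18.75 + 0.25Q.
879/44 = (19/44)Q, so Q* = 879/19.
P* = 426/11 − (2/11)(879/19) = 576/19.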